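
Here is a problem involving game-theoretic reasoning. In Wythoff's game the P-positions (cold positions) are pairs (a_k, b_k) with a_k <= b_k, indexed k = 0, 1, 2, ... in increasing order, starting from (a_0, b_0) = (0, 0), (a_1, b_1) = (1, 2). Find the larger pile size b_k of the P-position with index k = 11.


By Wythoff's theorem, a_k = floor(k * phi) and b_k = floor(k * phi^2) = a_k + k, where phi = (1 + sqrt(5))/2 is the golden ratio.
phi = (1 + sqrt(5))/2 = 1.618034
phi^2 = phi + 1 = 2.618034
k = 11
k * phi^2 = 11 * 2.618034 = 28.798374
b_11 = floor(k * phi^2) = 28 (check: a_11 + k = 17 + 11 = 28)

28


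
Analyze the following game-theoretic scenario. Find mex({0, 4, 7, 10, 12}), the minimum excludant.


Set = {0, 4, 7, 10, 12}
0 is in the set.
1 is NOT in the set. This is the mex.
mex = 1

1


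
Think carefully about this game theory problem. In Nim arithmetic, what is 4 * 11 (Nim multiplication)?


Nim multiplication is bilinear over XOR: (u XOR v) * w = (u*w) XOR (v*w).
So we split each operand into its bit components and XOR the pairwise Nim products.
4 = 4 (as XOR of powers of 2).
11 = 1 + 2 + 8 (as XOR of powers of 2).
Using the standard Nim-product table on single bits:
  2*2 = 3,   2*4 = 8,   2*8 = 12,
  4*4 = 6,   4*8 = 11,  8*8 = 13,
and  1*x = x (identity), k*l = l*k (commutative).
Pairwise Nim products:
  4 * 1 = 4
  4 * 2 = 8
  4 * 8 = 11
XOR them: 4 XOR 8 XOR 11 = 7.
Result: 4 * 11 = 7 (in Nim).

7


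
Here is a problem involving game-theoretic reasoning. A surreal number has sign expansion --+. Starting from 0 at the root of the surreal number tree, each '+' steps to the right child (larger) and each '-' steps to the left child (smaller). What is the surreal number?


Sign expansion: --+
Rule: track bounds (lo, hi), initially (-inf, +inf). On '+', the current value becomes lo and we move to the simplest number in (value, hi): value + 1 if hi = +inf, otherwise the midpoint (value + hi)/2. On '-', the current value becomes hi and we move to value - 1 if lo = -inf, otherwise the midpoint (lo + value)/2.
Start at 0.
Step 1: sign = -, move left. Bounds: (-inf, 0). Value = -1
Step 2: sign = -, move left. Bounds: (-inf, -1). Value = -2
Step 3: sign = +, move right. Bounds: (-2, -1). Value = -3/2
The surreal number with sign expansion --+ is -3/2.

-3/2


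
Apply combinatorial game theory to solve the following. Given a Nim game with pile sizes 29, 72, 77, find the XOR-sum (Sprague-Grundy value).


We need the XOR (exclusive or) of all pile sizes.
After XOR-ing pile 1 (size 29): 0 XOR 29 = 29
After XOR-ing pile 2 (size 72): 29 XOR 72 = 85
After XOR-ing pile 3 (size 77): 85 XOR 77 = 24
The Nim-value of this position is 24.

24


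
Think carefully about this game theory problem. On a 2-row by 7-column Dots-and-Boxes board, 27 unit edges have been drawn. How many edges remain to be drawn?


Grid: 2 x 7 boxes, i.e. 3 rows and 8 columns of dots.
Horizontal edges: (rows + 1) * cols = 3 * 7 = 21
Vertical edges: rows * (cols + 1) = 2 * 8 = 16
Total edges: 21 + 16 = 37
Edges drawn: 27
Remaining: 37 - 27 = 10

10


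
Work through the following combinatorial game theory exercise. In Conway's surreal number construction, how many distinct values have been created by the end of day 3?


Day 0: {|} = 0 is born. Count = 1.
Day n: the number of surreal numbers born by day n is 2^(n+1) - 1.
By day 0: 2^1 - 1 = 1
By day 1: 2^2 - 1 = 3
By day 2: 2^3 - 1 = 7
By day 3: 2^4 - 1 = 15
By day 3: 15 surreal numbers.

15


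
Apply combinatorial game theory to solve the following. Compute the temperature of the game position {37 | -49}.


The game is {37 | -49}, a switch {a | b} with numbers a > b.
Cooling {a | b} by t gives {a - t | b + t}, which stops being hot when a - t = b + t, i.e. at t = (a - b)/2. So the temperature of a switch is (a - b)/2.
Temperature = (Left option - Right option) / 2
= (37 - (-49)) / 2
= 86 / 2
= 43

43


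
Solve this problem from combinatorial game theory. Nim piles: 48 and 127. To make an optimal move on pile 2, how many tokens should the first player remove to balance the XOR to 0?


Piles: 48 and 127
Current XOR: 48 XOR 127 = 79 (non-zero, so this is an N-position).
To make the XOR zero, we need to find a move that balances the piles.
For pile 2 (size 127): target = 127 XOR 79 = 48
We reduce pile 2 from 127 to 48.
Tokens removed: 127 - 48 = 79
Verification: 48 XOR 48 = 0

79


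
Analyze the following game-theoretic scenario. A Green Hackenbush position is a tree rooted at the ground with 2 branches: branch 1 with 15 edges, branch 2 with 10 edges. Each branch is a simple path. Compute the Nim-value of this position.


The tree has 2 branches from the ground vertex.
In Green Hackenbush, the Nim-value of a simple path of length k is k.
Branch 1: length 15, Nim-value = 15
Branch 2: length 10, Nim-value = 10
Total Nim-value = XOR of all branch values:
0 XOR 15 = 15
15 XOR 10 = 5
Nim-value of the tree = 5

5


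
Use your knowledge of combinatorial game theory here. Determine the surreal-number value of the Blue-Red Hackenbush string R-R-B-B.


Edges (from ground): R-R-B-B
By Berlekamp's sign-expansion rule, a Blue-Red Hackenbush stalk has the value of the surreal number whose sign sequence is the edge sequence with B -> + and R -> -.
Sign sequence: --++
Trace the sign expansion in the surreal number tree, starting from 0:
Edge 1: R (sign -) -> bounds (-inf, 0), value = -1
Edge 2: R (sign -) -> bounds (-inf, -1), value = -2
Edge 3: B (sign +) -> bounds (-2, -1), value = -3/2
Edge 4: B (sign +) -> bounds (-3/2, -1), value = -5/4
Game value = -5/4

-5/4


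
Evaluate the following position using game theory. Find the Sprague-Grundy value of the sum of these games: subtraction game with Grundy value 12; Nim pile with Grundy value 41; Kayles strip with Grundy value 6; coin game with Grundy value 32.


By the Sprague-Grundy theorem, the Grundy value of a sum of games is the XOR of individual Grundy values.
subtraction game: Grundy value = 12. Running XOR: 0 XOR 12 = 12
Nim pile: Grundy value = 41. Running XOR: 12 XOR 41 = 37
Kayles strip: Grundy value = 6. Running XOR: 37 XOR 6 = 35
coin game: Grundy value = 32. Running XOR: 35 XOR 32 = 3
The combined Grundy value is 3.

3


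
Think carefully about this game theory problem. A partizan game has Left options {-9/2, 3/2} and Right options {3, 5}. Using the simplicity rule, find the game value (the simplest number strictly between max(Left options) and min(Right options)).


Left options: {-9/2, 3/2}, max = 3/2
Right options: {3, 5}, min = 3
All options are numbers and max(Left) < min(Right), so by the simplicity theorem the value is the simplest (earliest-born) number strictly between 3/2 and 3.
The only integer strictly between 3/2 and 3 is 2.
No non-integer in the interval can be simpler: if x is a non-integer in the interval, then floor(x) or ceil(x) also lies in the interval (the interval contains an integer), and both are proper prefixes of x's sign expansion, i.e. born earlier. So the game value is 2.
Game value = 2

2


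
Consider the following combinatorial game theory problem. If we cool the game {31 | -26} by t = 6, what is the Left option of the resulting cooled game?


Original game: {31 | -26} (a switch {a | b} with a > b).
Cooling by t (for t below the temperature (a - b)/2 = 57/2) taxes each move by t: {a | b} cooled by t is {a - t | b + t}.
Cooling amount: t = 6
Cooled Left option: 31 - 6 = 25
Cooled Right option: -26 + 6 = -20
Cooled game: {25 | -20}
Left option = 25

25


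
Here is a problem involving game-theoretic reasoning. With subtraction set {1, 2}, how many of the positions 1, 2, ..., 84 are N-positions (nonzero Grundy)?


Subtraction set S = {1, 2}, so G(n) = n mod 3.
G(n) = 0 when n is a multiple of 3.
Multiples of 3 in [1, 84]: 28
N-positions (nonzero Grundy) = 84 - 28 = 56

56


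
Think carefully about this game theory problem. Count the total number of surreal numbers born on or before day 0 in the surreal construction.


Day 0: {|} = 0 is born. Count = 1.
Day n: the number of surreal numbers born by day n is 2^(n+1) - 1.
By day 0: 2^1 - 1 = 1
By day 0: 1 surreal numbers.

1


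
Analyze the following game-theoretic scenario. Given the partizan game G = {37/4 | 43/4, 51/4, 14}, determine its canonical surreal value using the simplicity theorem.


Left options: {37/4}, max = 37/4
Right options: {43/4, 51/4, 14}, min = 43/4
All options are numbers and max(Left) < min(Right), so by the simplicity theorem the value is the simplest (earliest-born) number strictly between 37/4 and 43/4.
The only integer strictly between 37/4 and 43/4 is 10.
No non-integer in the interval can be simpler: if x is a non-integer in the interval, then floor(x) or ceil(x) also lies in the interval (the interval contains an integer), and both are proper prefixes of x's sign expansion, i.e. born earlier. So the game value is 10.
Game value = 10

10


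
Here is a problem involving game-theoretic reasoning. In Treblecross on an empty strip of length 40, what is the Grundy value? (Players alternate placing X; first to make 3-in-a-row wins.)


Treblecross: place X on empty cells; 3-in-a-row wins.
Playing within two cells of an existing X lets the opponent win at once, so sensible play treats the cells i-2..i+2 around each X as dead. The player left with no safe cell loses, so this is a normal-play take-away game on strips of safe cells.
Placing X at cell i (0-indexed) of a strip of k safe cells leaves independent strips of sizes max(0, i-2) and max(0, k-i-3). Hence G(k) = mex{ G(max(0,i-2)) XOR G(max(0,k-i-3)) : 0 <= i < k }, with G(0) = 0.
G(1): splits (0,0):0^0=0 -> mex({0}) = 1
G(2): splits (0,0):0^0=0 -> mex({0}) = 1
G(3): splits (0,0):0^0=0 -> mex({0}) = 1
G(4): splits (0,1):0^1=1 (0,0):0^0=0 -> mex({0, 1}) = 2
G(5): splits (0,2):0^1=1 (0,1):0^1=1 (0,0):0^0=0 -> mex({0, 1}) = 2
G(6) = mex({1}) = 0
G(7) = mex({0, 1, 2}) = 3
G(8) = mex({0, 1, 2}) = 3
G(9) = mex({0, 2}) = 1
G(10) = mex({0, 2, 3}) = 1
G(11) = mex({0, 3}) = 1
G(12) = mex({1, 3}) = 0
G(13) = mex({0, 1, 2, 3}) = 4
G(14) = mex({0, 1, 2}) = 3
G(15) = mex({0, 1, 2}) = 3
G(16) = mex({0, 1, 2, 4}) = 3
G(17) = mex({0, 1, 3, 4}) = 2
G(18) = mex({0, 1, 3, 4}) = 2
G(19) = mex({0, 1, 3, 5}) = 2
G(20) = mex({0, 1, 2, 3, 5}) = 4
G(21) = mex({0, 1, 2, 3, 5}) = 4
G(22) = mex({1, 2, 6}) = 0
G(23) = mex({0, 1, 2, 3, 4, 6}) = 5
G(24) = mex({0, 1, 2, 3, 4}) = 5
G(25) = mex({0, 1, 3, 4, 7}) = 2
G(26) = mex({0, 1, 3, 4, 5, 7}) = 2
G(27) = mex({0, 1, 3, 5}) = 2
G(28) = mex({0, 1, 2, 5}) = 3
G(29) = mex({0, 1, 2, 4, 5, 6}) = 3
G(30) = mex({1, 2, 4, 6}) = 0
G(31) = mex({0, 1, 2, 3, 4, 6}) = 5
G(32) = mex({1, 2, 3, 4, 7}) = 0
G(33) = mex({0, 3, 7}) = 1
G(34) = mex({0, 2, 3, 5, 7}) = 1
G(35) = mex({0, 2, 3, 5, 6}) = 1
G(36) = mex({0, 1, 2, 5, 6}) = 3
G(37) = mex({0, 1, 2, 4, 5, 6}) = 3
G(38) = mex({0, 1, 2, 4}) = 3
G(39) = mex({0, 1, 2, 3, 4, 7}) = 5
G(40) = mex({0, 1, 2, 3, 4, 5, 7}) = 6
Therefore G(40) = 6.

6


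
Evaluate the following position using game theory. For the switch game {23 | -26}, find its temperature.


The game is {23 | -26}, a switch {a | b} with numbers a > b.
Cooling {a | b} by t gives {a - t | b + t}, which stops being hot when a - t = b + t, i.e. at t = (a - b)/2. So the temperature of a switch is (a - b)/2.
Temperature = (Left option - Right option) / 2
= (23 - (-26)) / 2
= 49 / 2
= 49/2

49/2


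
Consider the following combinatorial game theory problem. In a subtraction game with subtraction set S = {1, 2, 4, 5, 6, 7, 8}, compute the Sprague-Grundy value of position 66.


The subtraction set is S = {1, 2, 4, 5, 6, 7, 8}.
G(k) = mex{ G(k - s) : s in S, s <= k }. We compute iteratively: G(0) = 0.
G(1) = mex({0}) = 1
G(2) = mex({0, 1}) = 2
G(3) = mex({1, 2}) = 0
G(4) = mex({0, 2}) = 1
G(5) = mex({0, 1}) = 2
G(6) = mex({0, 1, 2}) = 3
G(7) = mex({0, 1, 2, 3}) = 4
G(8) = mex({0, 1, 2, 3, 4}) = 5
G(9) = mex({0, 1, 2, 4, 5}) = 3
G(10) = mex({0, 1, 2, 3, 5}) = 4
G(11) = mex({0, 1, 2, 3, 4}) = 5
G(12) = mex({1, 2, 3, 4, 5}) = 0
G(13) = mex({0, 2, 3, 4, 5}) = 1
G(14) = mex({0, 1, 3, 4, 5}) = 2
G(15) = mex({1, 2, 3, 4, 5}) = 0
G(16) = mex({0, 2, 3, 4, 5}) = 1
G(17) = mex({0, 1, 3, 4, 5}) = 2
G(18) = mex({0, 1, 2, 4, 5}) = 3
G(19) = mex({0, 1, 2, 3, 5}) = 4
Observe that G(12)..G(19) = 0, 1, 2, 0, 1, 2, 3, 4 repeats G(0)..G(7) = 0, 1, 2, 0, 1, 2, 3, 4.
For k >= max(S) = 8, G(k) is determined by the previous 8 values G(k-8)..G(k-1); a window of 8 consecutive values has recurred shifted by 12, so by induction G(k + 12) = G(k) for all k >= 0: the sequence is periodic from the start with period 12.
One period: G(0..11) = 0, 1, 2, 0, 1, 2, 3, 4, 5, 3, 4, 5.
66 mod 12 = 6, so G(66) = G(6) = 3.

3


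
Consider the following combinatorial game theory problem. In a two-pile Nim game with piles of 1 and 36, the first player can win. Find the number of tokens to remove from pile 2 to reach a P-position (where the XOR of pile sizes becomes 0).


Piles: 1 and 36
Current XOR: 1 XOR 36 = 37 (non-zero, so this is an N-position).
To make the XOR zero, we need to find a move that balances the piles.
For pile 2 (size 36): target = 36 XOR 37 = 1
We reduce pile 2 from 36 to 1.
Tokens removed: 36 - 1 = 35
Verification: 1 XOR 1 = 0

35


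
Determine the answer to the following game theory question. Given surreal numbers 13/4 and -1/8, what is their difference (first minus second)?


x = 13/4, y = -1/8
Converting to common denominator: 8
x = 26/8, y = -1/8
x - y = 13/4 - -1/8 = 27/8

27/8


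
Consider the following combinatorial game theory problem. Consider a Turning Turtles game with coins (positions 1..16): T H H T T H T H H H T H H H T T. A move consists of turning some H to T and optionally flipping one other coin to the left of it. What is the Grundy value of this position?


Coins: T H H T T H T H H H T H H H T T
Key fact: a single head at position k behaves exactly like a Nim heap of size k (turning it to T and optionally flipping a coin at j < k corresponds to moving the heap from k to j, or to 0), and heads combine as a disjunctive sum (two heads at the same place would cancel, matching j XOR j = 0). So the Nim-value is the XOR of the 1-indexed positions of the heads.
Face-up positions (1-indexed): [2, 3, 6, 8, 9, 10, 12, 13, 14]
XOR 0 with 2: 0 XOR 2 = 2
XOR 2 with 3: 2 XOR 3 = 1
XOR 1 with 6: 1 XOR 6 = 7
XOR 7 with 8: 7 XOR 8 = 15
XOR 15 with 9: 15 XOR 9 = 6
XOR 6 with 10: 6 XOR 10 = 12
XOR 12 with 12: 12 XOR 12 = 0
XOR 0 with 13: 0 XOR 13 = 13
XOR 13 with 14: 13 XOR 14 = 3
Nim-value = 3

3


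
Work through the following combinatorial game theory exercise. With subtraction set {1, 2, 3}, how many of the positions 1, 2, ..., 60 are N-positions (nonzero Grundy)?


Subtraction set S = {1, 2, 3}, so G(n) = n mod 4.
G(n) = 0 when n is a multiple of 4.
Multiples of 4 in [1, 60]: 15
N-positions (nonzero Grundy) = 60 - 15 = 45

45


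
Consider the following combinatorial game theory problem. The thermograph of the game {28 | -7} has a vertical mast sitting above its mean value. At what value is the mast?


Game = {28 | -7}, a switch {a | b} with numbers a > b.
Its thermograph has left wall a - t and right wall b + t, which meet at t = (a - b)/2, where both equal (a + b)/2. So the mast (mean value) is at (a + b)/2.
Mean = (28 + (-7))/2 = 21/2 = 21/2

21/2


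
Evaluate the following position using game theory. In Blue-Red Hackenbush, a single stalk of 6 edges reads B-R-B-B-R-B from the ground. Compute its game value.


Edges (from ground): B-R-B-B-R-B
By Berlekamp's sign-expansion rule, a Blue-Red Hackenbush stalk has the value of the surreal number whose sign sequence is the edge sequence with B -> + and R -> -.
Sign sequence: +-++-+
Trace the sign expansion in the surreal number tree, starting from 0:
Edge 1: B (sign +) -> bounds (0, +inf), value = 1
Edge 2: R (sign -) -> bounds (0, 1), value = 1/2
Edge 3: B (sign +) -> bounds (1/2, 1), value = 3/4
Edge 4: B (sign +) -> bounds (3/4, 1), value = 7/8
Edge 5: R (sign -) -> bounds (3/4, 7/8), value = 13/16
Edge 6: B (sign +) -> bounds (13/16, 7/8), value = 27/32
Game value = 27/32

27/32


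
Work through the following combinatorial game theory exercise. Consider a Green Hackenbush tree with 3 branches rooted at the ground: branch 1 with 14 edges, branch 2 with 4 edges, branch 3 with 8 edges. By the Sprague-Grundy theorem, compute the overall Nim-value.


The tree has 3 branches from the ground vertex.
In Green Hackenbush, the Nim-value of a simple path of length k is k.
Branch 1: length 14, Nim-value = 14
Branch 2: length 4, Nim-value = 4
Branch 3: length 8, Nim-value = 8
Total Nim-value = XOR of all branch values:
0 XOR 14 = 14
14 XOR 4 = 10
10 XOR 8 = 2
Nim-value of the tree = 2

2


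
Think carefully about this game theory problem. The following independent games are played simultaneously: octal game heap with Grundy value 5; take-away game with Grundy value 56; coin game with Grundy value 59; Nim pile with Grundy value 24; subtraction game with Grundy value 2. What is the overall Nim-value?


By the Sprague-Grundy theorem, the Grundy value of a sum of games is the XOR of individual Grundy values.
octal game heap: Grundy value = 5. Running XOR: 0 XOR 5 = 5
take-away game: Grundy value = 56. Running XOR: 5 XOR 56 = 61
coin game: Grundy value = 59. Running XOR: 61 XOR 59 = 6
Nim pile: Grundy value = 24. Running XOR: 6 XOR 24 = 30
subtraction game: Grundy value = 2. Running XOR: 30 XOR 2 = 28
The combined Grundy value is 28.

28


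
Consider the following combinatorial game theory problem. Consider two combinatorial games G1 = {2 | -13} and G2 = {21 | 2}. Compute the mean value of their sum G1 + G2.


G1 = {2 | -13}, G2 = {21 | 2}
Each is a switch {a | b} with numbers a > b; its mean value is (a + b)/2, and mean value is additive over game sums: m(G1 + G2) = m(G1) + m(G2).
Mean of G1 = (2 + (-13))/2 = -11/2 = -11/2
Mean of G2 = (21 + (2))/2 = 23/2 = 23/2
Mean of G1 + G2 = -11/2 + 23/2 = 6

6


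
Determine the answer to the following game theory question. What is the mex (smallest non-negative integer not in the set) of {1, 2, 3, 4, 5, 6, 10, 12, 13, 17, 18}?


Set = {1, 2, 3, 4, 5, 6, 10, 12, 13, 17, 18}
0 is NOT in the set. This is the mex.
mex = 0

0


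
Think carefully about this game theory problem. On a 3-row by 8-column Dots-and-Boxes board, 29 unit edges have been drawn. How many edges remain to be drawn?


Grid: 3 x 8 boxes, i.e. 4 rows and 9 columns of dots.
Horizontal edges: (rows + 1) * cols = 4 * 8 = 32
Vertical edges: rows * (cols + 1) = 3 * 9 = 27
Total edges: 32 + 27 = 59
Edges drawn: 29
Remaining: 59 - 29 = 30

30


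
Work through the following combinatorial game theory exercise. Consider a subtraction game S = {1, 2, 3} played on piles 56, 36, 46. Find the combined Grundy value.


Subtraction set: {1, 2, 3}
For this subtraction set, G(n) = n mod 4 (period = max + 1 = 4).
Pile 1 (size 56): G(56) = 56 mod 4 = 0
Pile 2 (size 36): G(36) = 36 mod 4 = 0
Pile 3 (size 46): G(46) = 46 mod 4 = 2
Total Grundy value = XOR of all: 0 XOR 0 XOR 2 = 2

2


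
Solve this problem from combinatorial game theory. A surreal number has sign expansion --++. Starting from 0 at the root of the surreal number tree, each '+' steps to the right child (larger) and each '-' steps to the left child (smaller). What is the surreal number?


Sign expansion: --++
Rule: track bounds (lo, hi), initially (-inf, +inf). On '+', the current value becomes lo and we move to the simplest number in (value, hi): value + 1 if hi = +inf, otherwise the midpoint (value + hi)/2. On '-', the current value becomes hi and we move to value - 1 if lo = -inf, otherwise the midpoint (lo + value)/2.
Start at 0.
Step 1: sign = -, move left. Bounds: (-inf, 0). Value = -1
Step 2: sign = -, move left. Bounds: (-inf, -1). Value = -2
Step 3: sign = +, move right. Bounds: (-2, -1). Value = -3/2
Step 4: sign = +, move right. Bounds: (-3/2, -1). Value = -5/4
The surreal number with sign expansion --++ is -5/4.

-5/4


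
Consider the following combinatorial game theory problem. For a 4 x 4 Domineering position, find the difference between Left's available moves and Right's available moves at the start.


Board is 4 x 4 (rows x cols).
Left (vertical) placements: (rows-1) * cols = 3 * 4 = 12
Right (horizontal) placements: rows * (cols-1) = 4 * 3 = 12
Advantage = Left - Right = 12 - 12 = 0

0


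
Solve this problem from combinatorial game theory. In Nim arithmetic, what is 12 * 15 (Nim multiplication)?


Nim multiplication is bilinear over XOR: (u XOR v) * w = (u*w) XOR (v*w).
So we split each operand into its bit components and XOR the pairwise Nim products.
12 = 4 + 8 (as XOR of powers of 2).
15 = 1 + 2 + 4 + 8 (as XOR of powers of 2).
Using the standard Nim-product table on single bits:
  2*2 = 3,   2*4 = 8,   2*8 = 12,
  4*4 = 6,   4*8 = 11,  8*8 = 13,
and  1*x = x (identity), k*l = l*k (commutative).
Pairwise Nim products:
  4 * 1 = 4
  4 * 2 = 8
  4 * 4 = 6
  4 * 8 = 11
  8 * 1 = 8
  8 * 2 = 12
  8 * 4 = 11
  8 * 8 = 13
XOR them: 4 XOR 8 XOR 6 XOR 11 XOR 8 XOR 12 XOR 11 XOR 13 = 3.
Result: 12 * 15 = 3 (in Nim).

3


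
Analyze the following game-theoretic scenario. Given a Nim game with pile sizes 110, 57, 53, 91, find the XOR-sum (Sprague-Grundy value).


We need the XOR (exclusive or) of all pile sizes.
After XOR-ing pile 1 (size 110): 0 XOR 110 = 110
After XOR-ing pile 2 (size 57): 110 XOR 57 = 87
After XOR-ing pile 3 (size 53): 87 XOR 53 = 98
After XOR-ing pile 4 (size 91): 98 XOR 91 = 57
The Nim-value of this position is 57.

57


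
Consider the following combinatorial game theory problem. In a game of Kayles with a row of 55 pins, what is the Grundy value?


Kayles: a move removes 1 or 2 adjacent pins from a contiguous row.
Removing pins from a row of k leaves two independent rows (a, b) with a + b = k - 1 (one pin) or a + b = k - 2 (two pins); an end removal gives a = 0.
By Sprague-Grundy, G(k) = mex{ G(a) XOR G(b) } over all these splits. G(0) = 0.
G(1): splits (0,0):0^0=0 -> mex({0}) = 1
G(2): splits (0,1):0^1=1 (0,0):0^0=0 -> mex({0, 1}) = 2
G(3): splits (0,2):0^2=2 (1,1):1^1=0 (0,1):0^1=1 -> mex({0, 1, 2}) = 3
G(4): splits (0,3):0^3=3 (1,2):1^2=3 (0,2):0^2=2 (1,1):1^1=0 -> mex({0, 2, 3}) = 1
G(5): splits (0,4):0^1=1 (1,3):1^3=2 (2,2):2^2=0 (0,3):0^3=3 (1,2):1^2=3 -> mex({0, 1, 2, 3}) = 4
G(6) = mex({0, 1, 2, 4}) = 3
G(7) = mex({0, 1, 3, 4, 5}) = 2
G(8) = mex({0, 2, 3, 5, 6}) = 1
G(9) = mex({0, 1, 2, 3, 6, 7}) = 4
G(10) = mex({0, 1, 3, 4, 5, 7}) = 2
G(11) = mex({0, 1, 2, 3, 4, 5}) = 6
G(12) = mex({0, 1, 2, 3, 5, 6, 7}) = 4
G(13) = mex({0, 2, 3, 4, 6, 7}) = 1
G(14) = mex({0, 1, 4, 5, 6, 7}) = 2
G(15) = mex({0, 1, 2, 3, 4, 5, 6}) = 7
G(16) = mex({0, 2, 3, 5, 6, 7}) = 1
G(17) = mex({0, 1, 2, 3, 5, 6, 7}) = 4
G(18) = mex({0, 1, 2, 4, 5, 6}) = 3
G(19) = mex({0, 1, 3, 4, 5, 7}) = 2
G(20) = mex({0, 2, 3, 4, 5, 6, 7}) = 1
G(21) = mex({0, 1, 2, 3, 5, 6, 7}) = 4
G(22) = mex({0, 1, 2, 3, 4, 5, 7}) = 6
G(23) = mex({0, 1, 2, 3, 4, 5, 6}) = 7
G(24) = mex({0, 1, 2, 3, 5, 6, 7}) = 4
G(25) = mex({0, 2, 3, 4, 6, 7}) = 1
G(26) = mex({0, 1, 3, 4, 5, 6, 7}) = 2
G(27) = mex({0, 1, 2, 3, 4, 5, 6, 7}) = 8
G(28) = mex({0, 1, 2, 3, 4, 6, 7, 8}) = 5
G(29) = mex({0, 1, 2, 3, 5, 6, 7, 8, 9}) = 4
G(30) = mex({0, 1, 2, 3, 4, 5, 6, 9, 10}) = 7
G(31) = mex({0, 1, 3, 4, 5, 7, 10, 11}) = 2
G(32) = mex({0, 2, 3, 4, 5, 6, 7, 9, 11}) = 1
G(33) = mex({0, 1, 2, 3, 4, 5, 6, 7, 9, 12}) = 8
G(34) = mex({0, 1, 2, 3, 4, 5, 7, 8, 11, 12}) = 6
G(35) = mex({0, 1, 2, 3, 4, 5, 6, 8, 9, 10, 11}) = 7
G(36) = mex({0, 1, 2, 3, 5, 6, 7, 9, 10}) = 4
G(37) = mex({0, 2, 3, 4, 6, 7, 9, 10, 11, 12}) = 1
G(38) = mex({0, 1, 3, 4, 5, 6, 7, 9, 10, 11, 12}) = 2
G(39) = mex({0, 1, 2, 4, 5, 6, 7, 9, 10, 12, 14}) = 3
G(40) = mex({0, 2, 3, 4, 6, 7, 11, 12, 14}) = 1
G(41) = mex({0, 1, 2, 3, 5, 6, 7, 9, 10, 11, 12}) = 4
G(42) = mex({0, 1, 2, 3, 4, 5, 6, 9, 10}) = 7
G(43) = mex({0, 1, 3, 4, 5, 7, 9, 10, 12, 15}) = 2
G(44) = mex({0, 2, 3, 4, 5, 6, 7, 9, 10, 12, 15}) = 1
G(45) = mex({0, 1, 2, 3, 4, 5, 6, 7, 9, 10, 12, 14}) = 8
G(46) = mex({0, 1, 3, 4, 5, 7, 8, 11, 12, 14}) = 2
G(47) = mex({0, 1, 2, 3, 4, 5, 6, 8, 9, 10, 11, 12}) = 7
G(48) = mex({0, 1, 2, 3, 5, 6, 7, 9, 10}) = 4
G(49) = mex({0, 2, 3, 4, 6, 7, 9, 10, 11, 12, 15}) = 1
G(50) = mex({0, 1, 4, 5, 6, 7, 9, 11, 12, 14, 15}) = 2
G(51) = mex({0, 1, 2, 3, 4, 5, 6, 7, 9, 12, 14, 15}) = 8
G(52) = mex({0, 2, 3, 4, 5, 6, 7, 8, 11, 12, 15}) = 1
G(53) = mex({0, 1, 2, 3, 5, 6, 7, 8, 9, 10, 11, 12}) = 4
G(54) = mex({0, 1, 2, 3, 4, 5, 6, 9, 10}) = 7
G(55) = mex({0, 1, 3, 4, 5, 7, 9, 10, 11, 12}) = 2
Therefore G(55) = 2.

2


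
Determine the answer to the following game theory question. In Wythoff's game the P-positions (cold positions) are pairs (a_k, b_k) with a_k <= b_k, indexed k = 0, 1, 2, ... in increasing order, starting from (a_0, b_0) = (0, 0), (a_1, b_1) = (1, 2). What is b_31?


By Wythoff's theorem, a_k = floor(k * phi) and b_k = floor(k * phi^2) = a_k + k, where phi = (1 + sqrt(5))/2 is the golden ratio.
phi = (1 + sqrt(5))/2 = 1.618034
phi^2 = phi + 1 = 2.618034
k = 31
k * phi^2 = 31 * 2.618034 = 81.159054
b_31 = floor(k * phi^2) = 81 (check: a_31 + k = 50 + 31 = 81)

81


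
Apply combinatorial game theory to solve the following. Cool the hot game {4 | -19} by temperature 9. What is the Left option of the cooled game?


Original game: {4 | -19} (a switch {a | b} with a > b).
Cooling by t (for t below the temperature (a - b)/2 = 23/2) taxes each move by t: {a | b} cooled by t is {a - t | b + t}.
Cooling amount: t = 9
Cooled Left option: 4 - 9 = -5
Cooled Right option: -19 + 9 = -10
Cooled game: {-5 | -10}
Left option = -5

-5


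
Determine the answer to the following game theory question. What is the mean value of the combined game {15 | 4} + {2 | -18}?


G1 = {15 | 4}, G2 = {2 | -18}
Each is a switch {a | b} with numbers a > b; its mean value is (a + b)/2, and mean value is additive over game sums: m(G1 + G2) = m(G1) + m(G2).
Mean of G1 = (15 + (4))/2 = 19/2 = 19/2
Mean of G2 = (2 + (-18))/2 = -16/2 = -8
Mean of G1 + G2 = 19/2 + -8 = 3/2

3/2


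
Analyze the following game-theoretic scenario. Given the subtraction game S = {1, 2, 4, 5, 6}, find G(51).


The subtraction set is S = {1, 2, 4, 5, 6}.
G(k) = mex{ G(k - s) : s in S, s <= k }. We compute iteratively: G(0) = 0.
G(1) = mex({0}) = 1
G(2) = mex({0, 1}) = 2
G(3) = mex({1, 2}) = 0
G(4) = mex({0, 2}) = 1
G(5) = mex({0, 1}) = 2
G(6) = mex({0, 1, 2}) = 3
G(7) = mex({0, 1, 2, 3}) = 4
G(8) = mex({0, 1, 2, 3, 4}) = 5
G(9) = mex({0, 1, 2, 4, 5}) = 3
G(10) = mex({1, 2, 3, 5}) = 0
G(11) = mex({0, 2, 3, 4}) = 1
G(12) = mex({0, 1, 3, 4, 5}) = 2
G(13) = mex({1, 2, 3, 4, 5}) = 0
G(14) = mex({0, 2, 3, 5}) = 1
G(15) = mex({0, 1, 3}) = 2
Observe that G(10)..G(15) = 0, 1, 2, 0, 1, 2 repeats G(0)..G(5) = 0, 1, 2, 0, 1, 2.
For k >= max(S) = 6, G(k) is determined by the previous 6 values G(k-6)..G(k-1); a window of 6 consecutive values has recurred shifted by 10, so by induction G(k + 10) = G(k) for all k >= 0: the sequence is periodic from the start with period 10.
One period: G(0..9) = 0, 1, 2, 0, 1, 2, 3, 4, 5, 3.
51 mod 10 = 1, so G(51) = G(1) = 1.

1


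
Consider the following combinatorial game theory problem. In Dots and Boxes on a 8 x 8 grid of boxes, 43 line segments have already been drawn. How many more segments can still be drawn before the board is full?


Grid: 8 x 8 boxes, i.e. 9 rows and 9 columns of dots.
Horizontal edges: (rows + 1) * cols = 9 * 8 = 72
Vertical edges: rows * (cols + 1) = 8 * 9 = 72
Total edges: 72 + 72 = 144
Edges drawn: 43
Remaining: 144 - 43 = 101

101


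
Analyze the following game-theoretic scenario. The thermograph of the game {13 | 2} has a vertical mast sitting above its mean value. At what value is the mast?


Game = {13 | 2}, a switch {a | b} with numbers a > b.
Its thermograph has left wall a - t and right wall b + t, which meet at t = (a - b)/2, where both equal (a + b)/2. So the mast (mean value) is at (a + b)/2.
Mean = (13 + (2))/2 = 15/2 = 15/2

15/2


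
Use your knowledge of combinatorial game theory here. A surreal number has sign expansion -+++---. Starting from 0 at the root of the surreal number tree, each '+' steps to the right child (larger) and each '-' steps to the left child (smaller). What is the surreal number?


Sign expansion: -+++---
Rule: track bounds (lo, hi), initially (-inf, +inf). On '+', the current value becomes lo and we move to the simplest number in (value, hi): value + 1 if hi = +inf, otherwise the midpoint (value + hi)/2. On '-', the current value becomes hi and we move to value - 1 if lo = -inf, otherwise the midpoint (lo + value)/2.
Start at 0.
Step 1: sign = -, move left. Bounds: (-inf, 0). Value = -1
Step 2: sign = +, move right. Bounds: (-1, 0). Value = -1/2
Step 3: sign = +, move right. Bounds: (-1/2, 0). Value = -1/4
Step 4: sign = +, move right. Bounds: (-1/4, 0). Value = -1/8
Step 5: sign = -, move left. Bounds: (-1/4, -1/8). Value = -3/16
Step 6: sign = -, move left. Bounds: (-1/4, -3/16). Value = -7/32
Step 7: sign = -, move left. Bounds: (-1/4, -7/32). Value = -15/64
The surreal number with sign expansion -+++--- is -15/64.

-15/64


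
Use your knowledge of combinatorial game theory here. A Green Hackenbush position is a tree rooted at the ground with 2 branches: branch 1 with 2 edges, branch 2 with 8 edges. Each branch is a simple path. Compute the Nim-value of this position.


The tree has 2 branches from the ground vertex.
In Green Hackenbush, the Nim-value of a simple path of length k is k.
Branch 1: length 2, Nim-value = 2
Branch 2: length 8, Nim-value = 8
Total Nim-value = XOR of all branch values:
0 XOR 2 = 2
2 XOR 8 = 10
Nim-value of the tree = 10

10


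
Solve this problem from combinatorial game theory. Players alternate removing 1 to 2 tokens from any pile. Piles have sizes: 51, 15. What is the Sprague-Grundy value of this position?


Subtraction set: {1, 2}
For this subtraction set, G(n) = n mod 3 (period = max + 1 = 3).
Pile 1 (size 51): G(51) = 51 mod 3 = 0
Pile 2 (size 15): G(15) = 15 mod 3 = 0
Total Grundy value = XOR of all: 0 XOR 0 = 0

0


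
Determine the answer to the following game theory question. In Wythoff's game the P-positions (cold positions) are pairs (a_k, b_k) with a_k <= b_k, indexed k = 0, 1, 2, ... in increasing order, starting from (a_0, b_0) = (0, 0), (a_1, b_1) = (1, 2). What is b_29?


By Wythoff's theorem, a_k = floor(k * phi) and b_k = floor(k * phi^2) = a_k + k, where phi = (1 + sqrt(5))/2 is the golden ratio.
phi = (1 + sqrt(5))/2 = 1.618034
phi^2 = phi + 1 = 2.618034
k = 29
k * phi^2 = 29 * 2.618034 = 75.922986
b_29 = floor(k * phi^2) = 75 (check: a_29 + k = 46 + 29 = 75)

75


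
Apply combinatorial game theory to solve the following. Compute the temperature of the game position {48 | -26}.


The game is {48 | -26}, a switch {a | b} with numbers a > b.
Cooling {a | b} by t gives {a - t | b + t}, which stops being hot when a - t = b + t, i.e. at t = (a - b)/2. So the temperature of a switch is (a - b)/2.
Temperature = (Left option - Right option) / 2
= (48 - (-26)) / 2
= 74 / 2
= 37

37


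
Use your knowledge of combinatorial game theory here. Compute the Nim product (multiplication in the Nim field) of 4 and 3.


Nim multiplication is bilinear over XOR: (u XOR v) * w = (u*w) XOR (v*w).
So we split each operand into its bit components and XOR the pairwise Nim products.
4 = 4 (as XOR of powers of 2).
3 = 1 + 2 (as XOR of powers of 2).
Using the standard Nim-product table on single bits:
  2*2 = 3,   2*4 = 8,   2*8 = 12,
  4*4 = 6,   4*8 = 11,  8*8 = 13,
and  1*x = x (identity), k*l = l*k (commutative).
Pairwise Nim products:
  4 * 1 = 4
  4 * 2 = 8
XOR them: 4 XOR 8 = 12.
Result: 4 * 3 = 12 (in Nim).

12


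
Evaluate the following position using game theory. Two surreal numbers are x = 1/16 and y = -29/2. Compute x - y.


x = 1/16, y = -29/2
Converting to common denominator: 16
x = 1/16, y = -232/16
x - y = 1/16 - -29/2 = 233/16

233/16


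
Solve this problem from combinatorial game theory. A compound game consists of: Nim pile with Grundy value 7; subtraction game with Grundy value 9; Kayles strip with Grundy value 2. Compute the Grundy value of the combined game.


By the Sprague-Grundy theorem, the Grundy value of a sum of games is the XOR of individual Grundy values.
Nim pile: Grundy value = 7. Running XOR: 0 XOR 7 = 7
subtraction game: Grundy value = 9. Running XOR: 7 XOR 9 = 14
Kayles strip: Grundy value = 2. Running XOR: 14 XOR 2 = 12
The combined Grundy value is 12.

12


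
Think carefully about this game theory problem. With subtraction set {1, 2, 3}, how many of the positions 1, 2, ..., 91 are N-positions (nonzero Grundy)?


Subtraction set S = {1, 2, 3}, so G(n) = n mod 4.
G(n) = 0 when n is a multiple of 4.
Multiples of 4 in [1, 91]: 22
N-positions (nonzero Grundy) = 91 - 22 = 69

69


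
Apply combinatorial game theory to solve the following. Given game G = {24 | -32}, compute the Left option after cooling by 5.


Original game: {24 | -32} (a switch {a | b} with a > b).
Cooling by t (for t below the temperature (a - b)/2 = 28) taxes each move by t: {a | b} cooled by t is {a - t | b + t}.
Cooling amount: t = 5
Cooled Left option: 24 - 5 = 19
Cooled Right option: -32 + 5 = -27
Cooled game: {19 | -27}
Left option = 19

19


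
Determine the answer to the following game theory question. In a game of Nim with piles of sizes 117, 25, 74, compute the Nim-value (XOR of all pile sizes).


We need the XOR (exclusive or) of all pile sizes.
After XOR-ing pile 1 (size 117): 0 XOR 117 = 117
After XOR-ing pile 2 (size 25): 117 XOR 25 = 108
After XOR-ing pile 3 (size 74): 108 XOR 74 = 38
The Nim-value of this position is 38.

38


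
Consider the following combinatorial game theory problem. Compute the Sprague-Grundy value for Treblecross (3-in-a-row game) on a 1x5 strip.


Treblecross: place X on empty cells; 3-in-a-row wins.
Playing within two cells of an existing X lets the opponent win at once, so sensible play treats the cells i-2..i+2 around each X as dead. The player left with no safe cell loses, so this is a normal-play take-away game on strips of safe cells.
Placing X at cell i (0-indexed) of a strip of k safe cells leaves independent strips of sizes max(0, i-2) and max(0, k-i-3). Hence G(k) = mex{ G(max(0,i-2)) XOR G(max(0,k-i-3)) : 0 <= i < k }, with G(0) = 0.
G(1): splits (0,0):0^0=0 -> mex({0}) = 1
G(2): splits (0,0):0^0=0 -> mex({0}) = 1
G(3): splits (0,0):0^0=0 -> mex({0}) = 1
G(4): splits (0,1):0^1=1 (0,0):0^0=0 -> mex({0, 1}) = 2
G(5): splits (0,2):0^1=1 (0,1):0^1=1 (0,0):0^0=0 -> mex({0, 1}) = 2
Therefore G(5) = 2.

2


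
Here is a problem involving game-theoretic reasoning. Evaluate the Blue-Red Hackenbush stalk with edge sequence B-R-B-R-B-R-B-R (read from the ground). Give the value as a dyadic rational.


Edges (from ground): B-R-B-R-B-R-B-R
By Berlekamp's sign-expansion rule, a Blue-Red Hackenbush stalk has the value of the surreal number whose sign sequence is the edge sequence with B -> + and R -> -.
Sign sequence: +-+-+-+-
Trace the sign expansion in the surreal number tree, starting from 0:
Edge 1: B (sign +) -> bounds (0, +inf), value = 1
Edge 2: R (sign -) -> bounds (0, 1), value = 1/2
Edge 3: B (sign +) -> bounds (1/2, 1), value = 3/4
Edge 4: R (sign -) -> bounds (1/2, 3/4), value = 5/8
Edge 5: B (sign +) -> bounds (5/8, 3/4), value = 11/16
Edge 6: R (sign -) -> bounds (5/8, 11/16), value = 21/32
Edge 7: B (sign +) -> bounds (21/32, 11/16), value = 43/64
Edge 8: R (sign -) -> bounds (21/32, 43/64), value = 85/128
Game value = 85/128

85/128


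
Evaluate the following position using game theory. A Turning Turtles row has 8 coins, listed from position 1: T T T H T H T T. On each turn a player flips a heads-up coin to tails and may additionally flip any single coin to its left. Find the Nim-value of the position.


Coins: T T T H T H T T
Key fact: a single head at position k behaves exactly like a Nim heap of size k (turning it to T and optionally flipping a coin at j < k corresponds to moving the heap from k to j, or to 0), and heads combine as a disjunctive sum (two heads at the same place would cancel, matching j XOR j = 0). So the Nim-value is the XOR of the 1-indexed positions of the heads.
Face-up positions (1-indexed): [4, 6]
XOR 0 with 4: 0 XOR 4 = 4
XOR 4 with 6: 4 XOR 6 = 2
Nim-value = 2

2


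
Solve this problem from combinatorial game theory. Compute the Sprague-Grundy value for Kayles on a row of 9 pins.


Kayles: a move removes 1 or 2 adjacent pins from a contiguous row.
Removing pins from a row of k leaves two independent rows (a, b) with a + b = k - 1 (one pin) or a + b = k - 2 (two pins); an end removal gives a = 0.
By Sprague-Grundy, G(k) = mex{ G(a) XOR G(b) } over all these splits. G(0) = 0.
G(1): splits (0,0):0^0=0 -> mex({0}) = 1
G(2): splits (0,1):0^1=1 (0,0):0^0=0 -> mex({0, 1}) = 2
G(3): splits (0,2):0^2=2 (1,1):1^1=0 (0,1):0^1=1 -> mex({0, 1, 2}) = 3
G(4): splits (0,3):0^3=3 (1,2):1^2=3 (0,2):0^2=2 (1,1):1^1=0 -> mex({0, 2, 3}) = 1
G(5): splits (0,4):0^1=1 (1,3):1^3=2 (2,2):2^2=0 (0,3):0^3=3 (1,2):1^2=3 -> mex({0, 1, 2, 3}) = 4
G(6) = mex({0, 1, 2, 4}) = 3
G(7) = mex({0, 1, 3, 4, 5}) = 2
G(8) = mex({0, 2, 3, 5, 6}) = 1
G(9) = mex({0, 1, 2, 3, 6, 7}) = 4
Therefore G(9) = 4.

4


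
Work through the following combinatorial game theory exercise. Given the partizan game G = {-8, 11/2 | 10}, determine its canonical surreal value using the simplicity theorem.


Left options: {-8, 11/2}, max = 11/2
Right options: {10}, min = 10
All options are numbers and max(Left) < min(Right), so by the simplicity theorem the value is the simplest (earliest-born) number strictly between 11/2 and 10.
Integers 6 through 9 all lie strictly between 11/2 and 10.
Among integers, the simplest (lowest birthday = smallest |n|; 0 is born on day 0, +-n on day n) is 6.
No non-integer in the interval can be simpler: if x is a non-integer in the interval, then floor(x) or ceil(x) also lies in the interval (the interval contains an integer), and both are proper prefixes of x's sign expansion, i.e. born earlier. So the game value is 6.
Game value = 6

6


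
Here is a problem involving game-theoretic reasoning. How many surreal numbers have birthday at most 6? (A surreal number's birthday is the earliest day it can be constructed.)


Day 0: {|} = 0 is born. Count = 1.
Day n: the number of surreal numbers born by day n is 2^(n+1) - 1.
By day 0: 2^1 - 1 = 1
By day 1: 2^2 - 1 = 3
By day 2: 2^3 - 1 = 7
By day 3: 2^4 - 1 = 15
By day 4: 2^5 - 1 = 31
By day 5: 2^6 - 1 = 63
By day 6: 2^7 - 1 = 127
By day 6: 127 surreal numbers.

127


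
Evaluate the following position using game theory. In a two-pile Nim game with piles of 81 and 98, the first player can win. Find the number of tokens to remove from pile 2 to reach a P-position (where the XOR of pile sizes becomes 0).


Piles: 81 and 98
Current XOR: 81 XOR 98 = 51 (non-zero, so this is an N-position).
To make the XOR zero, we need to find a move that balances the piles.
For pile 2 (size 98): target = 98 XOR 51 = 81
We reduce pile 2 from 98 to 81.
Tokens removed: 98 - 81 = 17
Verification: 81 XOR 81 = 0

17


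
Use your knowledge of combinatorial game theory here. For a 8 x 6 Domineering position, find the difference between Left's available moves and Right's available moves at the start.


Board is 8 x 6 (rows x cols).
Left (vertical) placements: (rows-1) * cols = 7 * 6 = 42
Right (horizontal) placements: rows * (cols-1) = 8 * 5 = 40
Advantage = Left - Right = 42 - 40 = 2

2


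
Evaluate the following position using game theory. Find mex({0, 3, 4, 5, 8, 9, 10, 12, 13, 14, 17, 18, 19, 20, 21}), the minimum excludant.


Set = {0, 3, 4, 5, 8, 9, 10, 12, 13, 14, 17, 18, 19, 20, 21}
0 is in the set.
1 is NOT in the set. This is the mex.
mex = 1

1


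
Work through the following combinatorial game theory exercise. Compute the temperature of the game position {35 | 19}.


The game is {35 | 19}, a switch {a | b} with numbers a > b.
Cooling {a | b} by t gives {a - t | b + t}, which stops being hot when a - t = b + t, i.e. at t = (a - b)/2. So the temperature of a switch is (a - b)/2.
Temperature = (Left option - Right option) / 2
= (35 - (19)) / 2
= 16 / 2
= 8

8


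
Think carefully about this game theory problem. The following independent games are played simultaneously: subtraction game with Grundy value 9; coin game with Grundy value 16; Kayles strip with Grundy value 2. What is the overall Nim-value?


By the Sprague-Grundy theorem, the Grundy value of a sum of games is the XOR of individual Grundy values.
subtraction game: Grundy value = 9. Running XOR: 0 XOR 9 = 9
coin game: Grundy value = 16. Running XOR: 9 XOR 16 = 25
Kayles strip: Grundy value = 2. Running XOR: 25 XOR 2 = 27
The combined Grundy value is 27.

27
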